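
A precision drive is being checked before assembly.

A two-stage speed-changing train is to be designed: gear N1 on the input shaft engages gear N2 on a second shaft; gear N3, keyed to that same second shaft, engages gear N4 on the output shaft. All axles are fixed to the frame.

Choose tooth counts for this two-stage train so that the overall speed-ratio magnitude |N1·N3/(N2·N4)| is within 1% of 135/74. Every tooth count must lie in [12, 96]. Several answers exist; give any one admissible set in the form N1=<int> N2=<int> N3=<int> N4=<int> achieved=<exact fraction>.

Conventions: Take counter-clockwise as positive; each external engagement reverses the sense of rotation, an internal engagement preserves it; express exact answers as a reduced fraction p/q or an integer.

2-stage fixed-axis compound train for ratio 135/74
target = 135/74 in lowest terms: an exact hit needs N1·N3 = k·135 and N2·N4 = k·74 for one integer k, every count in [12, 96]; additionally prefer no 1:1 stage (N1 ≠ N2, N3 ≠ N4)
k = 1…5: no 1:1-free in-range split of k·135 and k·74 into factor pairs; take k = 6
k = 6: N1·N3 = 810 = 15·54, N2·N4 = 444 = 12·37
achieved = 15·54/(12·37) = 135/74; |achieved − target| = 0 ≤ 27/1480 ✓

N1=15 N2=12 N3=54 N4=37 achieved=135/74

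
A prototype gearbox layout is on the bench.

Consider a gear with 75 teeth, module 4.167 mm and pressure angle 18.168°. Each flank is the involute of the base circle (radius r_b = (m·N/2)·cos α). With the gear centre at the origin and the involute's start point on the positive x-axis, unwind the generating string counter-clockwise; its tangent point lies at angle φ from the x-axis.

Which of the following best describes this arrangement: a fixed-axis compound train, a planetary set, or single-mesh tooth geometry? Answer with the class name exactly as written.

single-mesh tooth geometry

class = single-mesh tooth geometry [base-circle involute, m = 4.167, 75T]
classification: single-mesh tooth geometry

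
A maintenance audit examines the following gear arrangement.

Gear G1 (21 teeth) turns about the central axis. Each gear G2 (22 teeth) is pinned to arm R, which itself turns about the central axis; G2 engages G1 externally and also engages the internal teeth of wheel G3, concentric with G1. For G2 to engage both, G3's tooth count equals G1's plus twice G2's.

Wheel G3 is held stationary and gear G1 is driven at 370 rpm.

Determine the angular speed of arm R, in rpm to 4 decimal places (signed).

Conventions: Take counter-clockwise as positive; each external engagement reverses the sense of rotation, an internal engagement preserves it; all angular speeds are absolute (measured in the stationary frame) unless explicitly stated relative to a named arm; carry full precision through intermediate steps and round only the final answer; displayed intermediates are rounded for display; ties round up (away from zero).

recognized (axles ride arm R): planetary set, 21/22/65 teeth
normalise by the input: solve with ω_sun = 1, then scale by 370 rpm
ring teeth: 21 + 2·22 = 65
21(ω_sun−ω_arm) = −65(ω_ring−ω_arm),  ω_ring = 0, ω_sun = 1
21(1−ω_arm) = −65(0−ω_arm)  ⇒  86·ω_arm = 21  ⇒  ω_arm = 21/86
scale: ω_arm = 21/86 × 370 rpm = +90.3488 rpm

+90.3488 rpm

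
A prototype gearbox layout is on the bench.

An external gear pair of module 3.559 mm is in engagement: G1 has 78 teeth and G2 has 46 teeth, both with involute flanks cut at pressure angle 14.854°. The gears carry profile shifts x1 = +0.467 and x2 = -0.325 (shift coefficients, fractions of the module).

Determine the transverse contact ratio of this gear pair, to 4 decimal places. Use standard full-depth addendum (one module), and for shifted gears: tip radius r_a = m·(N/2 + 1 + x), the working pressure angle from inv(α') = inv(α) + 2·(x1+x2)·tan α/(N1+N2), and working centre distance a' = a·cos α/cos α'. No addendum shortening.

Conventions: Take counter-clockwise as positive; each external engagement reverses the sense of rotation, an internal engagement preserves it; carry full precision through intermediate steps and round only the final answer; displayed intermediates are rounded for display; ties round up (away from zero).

single-mesh involute tooth geometry (78T engaging 46T at module 3.559)
base radii: r_b1 = 134.162577, r_b2 = 79.121520
tip radii: r_a1 = 144.022053, r_a2 = 84.259325
inv(α') = inv(14.854°) + 2·(+0.467-0.325)·tan α/(78+46) = 0.00657615  ⇒  α' = 15.33245°
a' = a·cos α / cos α' = 220.6580·cos 14.854°/cos 15.33245° = 221.155506
action lengths: √(r_a1²−r_b1²) = 52.371316, √(r_a2²−r_b2²) = 28.972728
base pitch p_b = π·m·cos α = 10.807286
CR = (52.371316 + 28.972728 − 221.155506·sin 15.33245°)/10.807286 = 2.115818
contact ratio ≈ 2.1158

2.1158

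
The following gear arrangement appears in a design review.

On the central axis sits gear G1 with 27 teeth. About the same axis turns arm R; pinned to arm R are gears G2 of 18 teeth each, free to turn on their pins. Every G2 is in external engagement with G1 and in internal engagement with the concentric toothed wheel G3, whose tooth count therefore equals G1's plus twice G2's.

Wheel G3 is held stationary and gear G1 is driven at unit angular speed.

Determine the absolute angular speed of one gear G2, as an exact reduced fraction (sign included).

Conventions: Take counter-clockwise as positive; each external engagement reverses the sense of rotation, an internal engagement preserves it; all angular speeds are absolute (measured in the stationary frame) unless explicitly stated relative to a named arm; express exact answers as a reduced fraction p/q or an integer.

-3/4

class = planetary set [G3 = 27+2·18 = 63; Willis about the carrier]
ring teeth: 27 + 2·18 = 63
27(ω_sun−ω_arm) = −63(ω_ring−ω_arm),  ω_ring = 0, ω_sun = 1
27(1−ω_arm) = −63(0−ω_arm)  ⇒  90·ω_arm = 27  ⇒  ω_arm = 3/10
sun–planet mesh: 27·(1−3/10) = −18·(ω_p−ω_arm)  ⇒  ω_p−ω_arm = -21/20
ω_p = 3/10 − 21/20 = -3/4
exact speed ratio = -3/4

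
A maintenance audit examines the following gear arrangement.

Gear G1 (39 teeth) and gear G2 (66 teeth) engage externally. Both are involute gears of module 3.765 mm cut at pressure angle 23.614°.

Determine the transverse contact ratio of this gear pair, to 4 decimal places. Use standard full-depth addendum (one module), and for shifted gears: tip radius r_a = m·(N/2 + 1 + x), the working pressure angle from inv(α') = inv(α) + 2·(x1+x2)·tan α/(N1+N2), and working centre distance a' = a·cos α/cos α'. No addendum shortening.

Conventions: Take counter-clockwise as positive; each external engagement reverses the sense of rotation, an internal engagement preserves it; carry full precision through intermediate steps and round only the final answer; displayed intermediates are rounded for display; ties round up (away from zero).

1.5871

recognized (one external pair, fixed centres): single-mesh tooth geometry, m = 3.765, N1 = 39, N2 = 66
base radii: r_b1 = 67.269877, r_b2 = 113.841330
tip radii: r_a1 = 77.182500, r_a2 = 128.010000
no profile shift: α' = α, a' = a
action lengths: √(r_a1²−r_b1²) = 37.840481, √(r_a2²−r_b2²) = 58.538122
base pitch p_b = π·m·cos α = 10.837669
CR = (37.840481 + 58.538122 − 197.662500·sin 23.61400°)/10.837669 = 1.587090
contact ratio ≈ 1.5871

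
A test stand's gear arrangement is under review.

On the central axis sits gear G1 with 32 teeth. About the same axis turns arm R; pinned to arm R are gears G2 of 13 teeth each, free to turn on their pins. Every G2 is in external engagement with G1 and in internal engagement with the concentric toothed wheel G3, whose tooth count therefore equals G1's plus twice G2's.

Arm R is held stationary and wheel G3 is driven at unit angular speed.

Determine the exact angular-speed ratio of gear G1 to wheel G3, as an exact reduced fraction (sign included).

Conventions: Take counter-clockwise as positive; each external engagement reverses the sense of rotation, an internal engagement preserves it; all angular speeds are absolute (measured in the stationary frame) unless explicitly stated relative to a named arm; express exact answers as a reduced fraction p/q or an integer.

topology: planetary set — G1 32T / G2 13T / G3 58T, arm = carrier (Willis)
ring teeth: 32 + 2·13 = 58
32(ω_sun−ω_arm) = −58(ω_ring−ω_arm),  ω_arm = 0, ω_ring = 1
ω_sun = 0 − (58/32)(1−0) = -29/16
ω_out/ω_in = -29/16

-29/16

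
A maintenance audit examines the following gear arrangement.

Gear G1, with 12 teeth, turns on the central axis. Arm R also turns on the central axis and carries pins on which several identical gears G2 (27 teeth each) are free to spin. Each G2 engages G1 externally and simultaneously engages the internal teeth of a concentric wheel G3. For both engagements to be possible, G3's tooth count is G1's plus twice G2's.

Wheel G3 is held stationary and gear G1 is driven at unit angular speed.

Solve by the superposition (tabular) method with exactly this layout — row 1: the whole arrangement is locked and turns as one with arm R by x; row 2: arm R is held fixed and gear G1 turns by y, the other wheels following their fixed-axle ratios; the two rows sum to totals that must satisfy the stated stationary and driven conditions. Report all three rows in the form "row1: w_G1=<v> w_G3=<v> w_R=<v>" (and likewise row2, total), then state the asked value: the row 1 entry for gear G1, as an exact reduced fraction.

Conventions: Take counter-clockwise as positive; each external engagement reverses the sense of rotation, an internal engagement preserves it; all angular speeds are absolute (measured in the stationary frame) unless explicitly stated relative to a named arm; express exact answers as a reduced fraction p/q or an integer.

planetary set (12T centre, 27T on arm, 66T internal) — Willis relation
superposition row 1 [locked train]: every member turns x
row 2 (arm held, sun turns y): ω_ring = −(12/66)·y, ω_arm = 0
boundary: total ω_ring = x − (12/66)·y = 0 and total ω_sun = x + y = 1  ⇒  y = 11/13, x = 2/13
row 2 ring = −(12/66)·11/13 = -2/13
totals (row 1 + row 2): sun 2/13 + 11/13 = 1, ring 2/13 + (-2/13) = 0, arm 2/13 + 0 = 2/13
asked cell (row1, sun) = 2/13

row1: w_G1=2/13 w_G3=2/13 w_R=2/13
row2: w_G1=11/13 w_G3=-2/13 w_R=0
total: w_G1=1 w_G3=0 w_R=2/13
asked value: 2/13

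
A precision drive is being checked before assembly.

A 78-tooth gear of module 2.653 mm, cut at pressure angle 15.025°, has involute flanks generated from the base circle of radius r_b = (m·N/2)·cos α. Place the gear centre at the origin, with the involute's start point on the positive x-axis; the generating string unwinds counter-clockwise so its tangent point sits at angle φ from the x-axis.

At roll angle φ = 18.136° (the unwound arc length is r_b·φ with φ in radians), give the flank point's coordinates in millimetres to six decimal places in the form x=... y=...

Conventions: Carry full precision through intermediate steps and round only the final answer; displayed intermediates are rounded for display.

x=104.811190 y=1.045858

topology: single-mesh involute geometry — m = 2.653, N = 78
pitch radius r_p = m·N/2 = 2.653·78/2 = 103.467000
base radius r_b = r_p·cos α = 103.467000·cos 15.025° = 99.929753
roll angle φ = 18.136° = 0.31653291 rad
x = r_b·(cos φ + φ·sin φ) = 104.811190
y = r_b·(sin φ − φ·cos φ) = 1.045858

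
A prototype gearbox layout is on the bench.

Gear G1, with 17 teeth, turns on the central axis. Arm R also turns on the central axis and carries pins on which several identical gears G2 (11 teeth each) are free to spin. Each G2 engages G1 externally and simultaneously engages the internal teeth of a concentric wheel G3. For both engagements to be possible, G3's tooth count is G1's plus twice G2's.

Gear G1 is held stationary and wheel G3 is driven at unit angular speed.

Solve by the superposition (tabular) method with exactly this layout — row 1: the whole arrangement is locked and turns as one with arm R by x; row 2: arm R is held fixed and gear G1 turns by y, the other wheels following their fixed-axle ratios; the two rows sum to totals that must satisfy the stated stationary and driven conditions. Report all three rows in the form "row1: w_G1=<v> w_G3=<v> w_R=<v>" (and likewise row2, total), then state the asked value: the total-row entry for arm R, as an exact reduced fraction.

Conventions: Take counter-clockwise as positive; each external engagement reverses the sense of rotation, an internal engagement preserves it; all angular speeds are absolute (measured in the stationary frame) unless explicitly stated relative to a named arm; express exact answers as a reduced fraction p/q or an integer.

planetary set (17T centre, 11T on arm, 39T internal) — Willis relation
row 1: whole set turns with the arm by x
superposition row 2 [arm held]: sun y, ring −(17/39)·y, arm 0
boundary: total ω_sun = x + y = 0 and total ω_ring = x − (17/39)·y = 1  ⇒  y = -39/56, x = 39/56
row 2 ring = −(17/39)·(-39/56) = 17/56
totals (row 1 + row 2): sun 39/56 + (-39/56) = 0, ring 39/56 + 17/56 = 1, arm 39/56 + 0 = 39/56
asked cell (total, arm) = 39/56

row1: w_G1=39/56 w_G3=39/56 w_R=39/56
row2: w_G1=-39/56 w_G3=17/56 w_R=0
total: w_G1=0 w_G3=1 w_R=39/56
asked value: 39/56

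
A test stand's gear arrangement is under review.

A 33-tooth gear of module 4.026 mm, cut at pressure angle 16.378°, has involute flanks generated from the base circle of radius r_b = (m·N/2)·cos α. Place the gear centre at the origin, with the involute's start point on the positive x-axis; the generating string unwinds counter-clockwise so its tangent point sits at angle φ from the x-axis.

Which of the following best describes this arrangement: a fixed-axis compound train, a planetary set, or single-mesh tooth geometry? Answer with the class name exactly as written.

recognized (one wheel, involute flank): single-mesh tooth geometry, m = 4.026, N = 33
classification: single-mesh tooth geometry

single-mesh tooth geometry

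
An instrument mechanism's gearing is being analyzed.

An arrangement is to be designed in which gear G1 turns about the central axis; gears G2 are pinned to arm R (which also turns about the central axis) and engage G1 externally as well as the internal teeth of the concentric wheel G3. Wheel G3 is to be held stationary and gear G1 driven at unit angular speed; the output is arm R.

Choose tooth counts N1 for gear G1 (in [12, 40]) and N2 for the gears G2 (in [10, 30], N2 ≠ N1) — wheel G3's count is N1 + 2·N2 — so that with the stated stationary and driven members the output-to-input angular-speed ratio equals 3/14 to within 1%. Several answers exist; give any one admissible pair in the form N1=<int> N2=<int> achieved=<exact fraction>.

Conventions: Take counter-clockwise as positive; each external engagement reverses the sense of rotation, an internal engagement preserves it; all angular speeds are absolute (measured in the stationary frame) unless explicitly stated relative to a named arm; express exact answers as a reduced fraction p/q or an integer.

N1=12 N2=16 achieved=3/14

planetary set to be sized for 3/14 (Willis relation)
Willis with ω_ring = 0: ω_arm/ω_sun = N1/(N1+N3); set equal to 3/14  ⇒  N3/N1 = 1/(3/14) − 1 = 11/3
N3 = N1 + 2·N2  ⇒  N2/N1 = (N3/N1 − 1)/2 = (11/3 − 1)/2 = 4/3
smallest multiple with N1 ≥ 12 and N2 ≥ 10: k = 4  ⇒  N1 = 4·3 = 12, N2 = 4·4 = 16 (N1 ≤ 40, N2 ≤ 30, N2 ≠ N1 ✓), N3 = 12 + 2·16 = 44
check: N1/(N1+N3) with N1 = 12, N3 = 44 gives 3/14; |achieved − target| = 0 ≤ 3/1400 ✓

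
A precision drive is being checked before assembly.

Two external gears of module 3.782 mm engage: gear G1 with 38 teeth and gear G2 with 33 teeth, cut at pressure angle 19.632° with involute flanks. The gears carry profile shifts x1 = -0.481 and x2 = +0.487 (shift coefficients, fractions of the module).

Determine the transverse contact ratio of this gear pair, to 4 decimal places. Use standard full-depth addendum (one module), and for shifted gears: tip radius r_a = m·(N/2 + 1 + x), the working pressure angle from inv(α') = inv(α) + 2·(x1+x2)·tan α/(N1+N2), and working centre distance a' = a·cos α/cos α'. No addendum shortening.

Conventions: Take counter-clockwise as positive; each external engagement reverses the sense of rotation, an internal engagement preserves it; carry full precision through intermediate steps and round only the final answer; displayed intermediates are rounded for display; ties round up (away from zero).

1.6576

recognized (one external pair, fixed centres): single-mesh tooth geometry, m = 3.782, N1 = 38, N2 = 33
base radii: r_b1 = 67.680891, r_b2 = 58.775511
tip radii: r_a1 = 73.820858, r_a2 = 68.026834
inv(α') = inv(19.632°) + 2·(-0.481+0.487)·tan α/(38+33) = 0.01413068  ⇒  α' = 19.65911°
a' = a·cos α / cos α' = 134.2610·cos 19.632°/cos 19.65911° = 134.283677
action lengths: √(r_a1²−r_b1²) = 29.475686, √(r_a2²−r_b2²) = 34.250394
base pitch p_b = π·m·cos α = 11.190831
CR = (29.475686 + 34.250394 − 134.283677·sin 19.65911°)/11.190831 = 1.657601
contact ratio ≈ 1.6576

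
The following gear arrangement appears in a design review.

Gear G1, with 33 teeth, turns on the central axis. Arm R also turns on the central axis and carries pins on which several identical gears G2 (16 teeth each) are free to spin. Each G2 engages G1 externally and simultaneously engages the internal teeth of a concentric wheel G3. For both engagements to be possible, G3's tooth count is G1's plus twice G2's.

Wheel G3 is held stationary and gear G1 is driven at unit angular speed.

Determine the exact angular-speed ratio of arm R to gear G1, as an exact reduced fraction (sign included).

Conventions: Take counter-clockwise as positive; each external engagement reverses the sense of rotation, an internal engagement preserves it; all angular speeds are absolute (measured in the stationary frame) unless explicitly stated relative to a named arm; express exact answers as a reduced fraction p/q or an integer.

33/98

class = planetary set [G3 = 33+2·16 = 65; Willis about the carrier]
ring teeth: 33 + 2·16 = 65
33(ω_sun−ω_arm) = −65(ω_ring−ω_arm),  ω_ring = 0, ω_sun = 1
33(1−ω_arm) = −65(0−ω_arm)  ⇒  98·ω_arm = 33  ⇒  ω_arm = 33/98
ω_out/ω_in = 33/98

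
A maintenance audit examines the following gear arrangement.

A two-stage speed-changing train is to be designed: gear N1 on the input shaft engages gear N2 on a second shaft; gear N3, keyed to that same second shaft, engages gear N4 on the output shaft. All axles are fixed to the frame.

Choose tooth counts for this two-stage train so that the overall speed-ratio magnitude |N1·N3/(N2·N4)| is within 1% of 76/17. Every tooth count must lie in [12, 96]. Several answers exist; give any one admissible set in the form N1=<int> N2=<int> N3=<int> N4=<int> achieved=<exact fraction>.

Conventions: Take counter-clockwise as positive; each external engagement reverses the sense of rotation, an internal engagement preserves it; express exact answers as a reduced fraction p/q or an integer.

N1=12 N2=17 N3=76 N4=12 achieved=76/17

design class (target 76/17): fixed-axis compound train
target = 76/17 in lowest terms: an exact hit needs N1·N3 = k·76 and N2·N4 = k·17 for one integer k, every count in [12, 96]; additionally prefer no 1:1 stage (N1 ≠ N2, N3 ≠ N4)
k = 1…11: no 1:1-free in-range split of k·76 and k·17 into factor pairs; take k = 12
k = 12: N1·N3 = 912 = 12·76, N2·N4 = 204 = 17·12
achieved = 12·76/(17·12) = 76/17; |achieved − target| = 0 ≤ 19/425 ✓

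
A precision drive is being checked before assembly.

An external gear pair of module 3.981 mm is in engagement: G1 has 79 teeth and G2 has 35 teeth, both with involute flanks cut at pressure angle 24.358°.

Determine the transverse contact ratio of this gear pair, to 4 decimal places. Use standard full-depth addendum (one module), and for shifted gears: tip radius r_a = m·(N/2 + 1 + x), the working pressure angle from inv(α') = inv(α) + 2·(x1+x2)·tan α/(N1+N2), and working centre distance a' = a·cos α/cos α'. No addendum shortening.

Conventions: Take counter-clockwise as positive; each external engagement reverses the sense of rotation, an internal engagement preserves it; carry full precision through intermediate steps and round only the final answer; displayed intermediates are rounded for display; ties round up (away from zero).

recognized (one external pair, fixed centres): single-mesh tooth geometry, m = 3.981, N1 = 79, N2 = 35
base radii: r_b1 = 143.252130, r_b2 = 63.466134
tip radii: r_a1 = 161.230500, r_a2 = 73.648500
no profile shift: α' = α, a' = a
action lengths: √(r_a1²−r_b1²) = 73.987170, √(r_a2²−r_b2²) = 37.365110
base pitch p_b = π·m·cos α = 11.393414
CR = (73.987170 + 37.365110 − 226.917000·sin 24.35800°)/11.393414 = 1.559091
contact ratio ≈ 1.5591

1.5591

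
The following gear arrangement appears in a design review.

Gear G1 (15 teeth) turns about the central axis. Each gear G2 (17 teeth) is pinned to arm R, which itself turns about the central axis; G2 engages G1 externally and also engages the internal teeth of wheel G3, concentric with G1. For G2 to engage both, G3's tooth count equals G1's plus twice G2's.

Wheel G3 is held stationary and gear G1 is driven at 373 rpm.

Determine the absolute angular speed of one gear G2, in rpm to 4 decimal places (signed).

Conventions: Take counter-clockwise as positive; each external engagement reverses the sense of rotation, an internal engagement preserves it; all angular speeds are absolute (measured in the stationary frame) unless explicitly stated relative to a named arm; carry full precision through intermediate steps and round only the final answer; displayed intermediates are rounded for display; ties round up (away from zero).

-164.5588 rpm

topology: planetary set — G1 15T / G2 17T / G3 49T, arm = carrier (Willis)
normalise by the input: solve with ω_sun = 1, then scale by 373 rpm
ring teeth: 15 + 2·17 = 49
15(ω_sun−ω_arm) = −49(ω_ring−ω_arm),  ω_ring = 0, ω_sun = 1
15(1−ω_arm) = −49(0−ω_arm)  ⇒  64·ω_arm = 15  ⇒  ω_arm = 15/64
sun–planet mesh: 15·(1−15/64) = −17·(ω_p−ω_arm)  ⇒  ω_p−ω_arm = -735/1088
ω_p = 15/64 − 735/1088 = -15/34
scale: ω_p = -15/34 × 373 rpm = -164.5588 rpm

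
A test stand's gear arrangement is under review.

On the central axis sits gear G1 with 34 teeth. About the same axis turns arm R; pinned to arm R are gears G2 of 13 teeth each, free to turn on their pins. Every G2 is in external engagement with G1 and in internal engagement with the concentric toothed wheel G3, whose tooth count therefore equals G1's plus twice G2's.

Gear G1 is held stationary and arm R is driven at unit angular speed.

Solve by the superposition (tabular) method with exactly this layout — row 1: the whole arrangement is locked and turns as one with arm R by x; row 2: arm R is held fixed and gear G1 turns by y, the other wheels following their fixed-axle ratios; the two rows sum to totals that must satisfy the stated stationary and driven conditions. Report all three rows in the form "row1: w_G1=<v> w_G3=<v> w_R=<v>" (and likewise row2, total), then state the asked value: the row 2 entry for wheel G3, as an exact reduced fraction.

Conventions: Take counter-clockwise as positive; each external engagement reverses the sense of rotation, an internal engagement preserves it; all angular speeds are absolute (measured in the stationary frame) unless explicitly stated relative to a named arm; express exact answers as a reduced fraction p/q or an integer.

row1: w_G1=1 w_G3=1 w_R=1
row2: w_G1=-1 w_G3=17/30 w_R=0
total: w_G1=0 w_G3=47/30 w_R=1
asked value: 17/30

topology: planetary set — G1 34T / G2 13T / G3 60T, arm = carrier (Willis)
row 1 — lock + rotate with arm: ω_sun = ω_ring = ω_arm = x
row 2 — arm fixed, fixed-axis ratios: sun y, ring −(34/60)·y, arm 0
boundary: total ω_sun = x + y = 0 and total ω_arm = x = 1  ⇒  y = -1, x = 1
row 2 ring = −(34/60)·(-1) = 17/30
totals (row 1 + row 2): sun 1 + (-1) = 0, ring 1 + 17/30 = 47/30, arm 1 + 0 = 1
asked cell (row2, ring) = 17/30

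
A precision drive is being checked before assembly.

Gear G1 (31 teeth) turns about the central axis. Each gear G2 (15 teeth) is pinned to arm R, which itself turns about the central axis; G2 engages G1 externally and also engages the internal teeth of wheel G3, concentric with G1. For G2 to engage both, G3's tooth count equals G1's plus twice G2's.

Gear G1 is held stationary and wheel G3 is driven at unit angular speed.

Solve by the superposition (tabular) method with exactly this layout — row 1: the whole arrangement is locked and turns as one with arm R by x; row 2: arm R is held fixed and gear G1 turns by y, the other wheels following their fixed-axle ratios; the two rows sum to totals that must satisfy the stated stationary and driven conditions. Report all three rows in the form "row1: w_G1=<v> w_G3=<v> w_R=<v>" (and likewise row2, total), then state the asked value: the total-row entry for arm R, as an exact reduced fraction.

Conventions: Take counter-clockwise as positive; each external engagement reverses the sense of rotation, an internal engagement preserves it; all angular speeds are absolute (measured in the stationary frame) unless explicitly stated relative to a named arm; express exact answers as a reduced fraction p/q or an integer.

row1: w_G1=61/92 w_G3=61/92 w_R=61/92
row2: w_G1=-61/92 w_G3=31/92 w_R=0
total: w_G1=0 w_G3=1 w_R=61/92
asked value: 61/92

class = planetary set [G3 = 31+2·15 = 61; Willis about the carrier]
row 1 — lock + rotate with arm: ω_sun = ω_ring = ω_arm = x
row 2 — arm fixed, fixed-axis ratios: sun y, ring −(31/61)·y, arm 0
boundary: total ω_sun = x + y = 0 and total ω_ring = x − (31/61)·y = 1  ⇒  y = -61/92, x = 61/92
row 2 ring = −(31/61)·(-61/92) = 31/92
totals (row 1 + row 2): sun 61/92 + (-61/92) = 0, ring 61/92 + 31/92 = 1, arm 61/92 + 0 = 61/92
asked cell (total, arm) = 61/92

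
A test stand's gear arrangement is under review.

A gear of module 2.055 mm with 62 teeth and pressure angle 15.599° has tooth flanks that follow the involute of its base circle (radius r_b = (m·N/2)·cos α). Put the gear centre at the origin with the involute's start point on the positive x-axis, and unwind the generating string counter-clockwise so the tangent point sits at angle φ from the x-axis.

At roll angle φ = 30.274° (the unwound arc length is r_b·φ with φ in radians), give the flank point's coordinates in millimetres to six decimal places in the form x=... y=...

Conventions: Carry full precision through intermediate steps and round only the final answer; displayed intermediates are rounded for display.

x=69.335194 y=2.933741

single-mesh involute tooth geometry (62T wheel at module 2.055)
pitch radius r_p = m·N/2 = 2.055·62/2 = 63.705000
base radius r_b = r_p·cos α = 63.705000·cos 15.599° = 61.358570
roll angle φ = 30.274° = 0.52838098 rad
x = r_b·(cos φ + φ·sin φ) = 69.335194
y = r_b·(sin φ − φ·cos φ) = 2.933741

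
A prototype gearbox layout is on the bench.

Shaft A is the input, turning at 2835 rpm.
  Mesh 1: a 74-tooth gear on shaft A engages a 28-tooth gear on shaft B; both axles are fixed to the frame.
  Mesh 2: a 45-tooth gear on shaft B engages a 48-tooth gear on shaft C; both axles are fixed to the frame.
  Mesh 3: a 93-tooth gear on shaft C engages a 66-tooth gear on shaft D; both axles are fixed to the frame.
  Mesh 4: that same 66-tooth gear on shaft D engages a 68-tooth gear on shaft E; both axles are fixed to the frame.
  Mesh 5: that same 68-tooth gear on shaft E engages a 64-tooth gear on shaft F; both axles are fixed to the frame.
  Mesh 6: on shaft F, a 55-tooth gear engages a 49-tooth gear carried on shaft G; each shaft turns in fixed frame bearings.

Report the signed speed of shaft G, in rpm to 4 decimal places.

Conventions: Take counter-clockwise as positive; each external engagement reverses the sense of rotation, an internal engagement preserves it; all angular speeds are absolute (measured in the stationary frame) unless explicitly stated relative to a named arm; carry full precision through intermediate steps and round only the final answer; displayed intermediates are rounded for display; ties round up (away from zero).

6-mesh fixed-axis compound train (all bearings frame-fixed)
mesh 1 [74T→28T]: ω = 2835.0000×74/28 = 7492.5000 rpm, sense flips to −
mesh 2 [45T→48T]: ω = 7492.5000×45/48 = 7024.2188 rpm, sense flips to +
mesh 3 [93T→66T]: ω = 7024.2188×93/66 = 9897.7628 rpm, sense flips to −
mesh 4 [66T→68T]: ω = 9897.7628×66/68 = 9606.6521 rpm, sense flips to +
mesh 5 [68T→64T]: ω = 9606.6521×68/64 = 10207.0679 rpm, sense flips to −
mesh 6 [55T→49T]: ω = 10207.0679×55/49 = 11456.9129 rpm, sense flips to +
signed output speed = +11456.9129 rpm

+11456.9129 rpm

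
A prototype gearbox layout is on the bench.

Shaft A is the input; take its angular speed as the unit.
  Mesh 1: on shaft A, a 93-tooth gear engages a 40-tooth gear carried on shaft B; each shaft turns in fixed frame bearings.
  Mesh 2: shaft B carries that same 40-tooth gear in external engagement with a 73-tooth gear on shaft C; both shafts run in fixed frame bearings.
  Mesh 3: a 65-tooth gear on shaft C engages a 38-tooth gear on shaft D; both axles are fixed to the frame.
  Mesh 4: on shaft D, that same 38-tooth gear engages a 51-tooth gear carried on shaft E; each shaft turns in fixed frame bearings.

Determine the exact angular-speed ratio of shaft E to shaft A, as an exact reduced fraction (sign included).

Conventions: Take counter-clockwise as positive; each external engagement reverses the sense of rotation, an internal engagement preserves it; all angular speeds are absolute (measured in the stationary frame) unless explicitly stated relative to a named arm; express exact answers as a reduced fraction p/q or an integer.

2015/1241

class = fixed-axis compound train [4 meshes; 4 ratios multiply, 4 sense flips]
mesh 1 [93T→40T]: running ratio 93/40, sense −
mesh 2 [40T→73T]: running ratio 93/73, sense +
mesh 3 [65T→38T]: running ratio 6045/2774, sense −
mesh 4 [38T→51T]: running ratio 2015/1241, sense +
ω_out/ω_in = 2015/1241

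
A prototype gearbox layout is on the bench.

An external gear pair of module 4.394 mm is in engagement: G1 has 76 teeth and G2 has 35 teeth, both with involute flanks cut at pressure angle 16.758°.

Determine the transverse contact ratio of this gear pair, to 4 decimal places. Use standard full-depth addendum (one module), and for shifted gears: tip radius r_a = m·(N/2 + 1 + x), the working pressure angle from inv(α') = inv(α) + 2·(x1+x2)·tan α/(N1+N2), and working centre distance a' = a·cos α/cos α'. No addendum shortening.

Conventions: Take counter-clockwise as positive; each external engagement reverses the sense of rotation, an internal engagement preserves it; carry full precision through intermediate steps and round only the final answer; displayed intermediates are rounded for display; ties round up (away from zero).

topology: single-mesh involute geometry — m = 4.394, 76T/35T pair
base radii: r_b1 = 159.880885, r_b2 = 73.629355
tip radii: r_a1 = 171.366000, r_a2 = 81.289000
no profile shift: α' = α, a' = a
action lengths: √(r_a1²−r_b1²) = 61.679888, √(r_a2²−r_b2²) = 34.447346
base pitch p_b = π·m·cos α = 13.217911
CR = (61.679888 + 34.447346 − 243.867000·sin 16.75800°)/13.217911 = 1.952886
contact ratio ≈ 1.9529

1.9529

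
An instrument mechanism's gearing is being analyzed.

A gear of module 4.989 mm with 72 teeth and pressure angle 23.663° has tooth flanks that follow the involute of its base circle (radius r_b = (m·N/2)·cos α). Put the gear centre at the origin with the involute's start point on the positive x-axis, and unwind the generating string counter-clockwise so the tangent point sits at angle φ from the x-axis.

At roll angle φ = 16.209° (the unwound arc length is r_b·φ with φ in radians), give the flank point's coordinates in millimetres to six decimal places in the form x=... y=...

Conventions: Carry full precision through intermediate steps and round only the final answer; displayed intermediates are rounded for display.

topology: single-mesh involute geometry — m = 4.989, N = 72
pitch radius r_p = m·N/2 = 4.989·72/2 = 179.604000
base radius r_b = r_p·cos α = 179.604000·cos 23.663° = 164.503249
roll angle φ = 16.209° = 0.28290042 rad
x = r_b·(cos φ + φ·sin φ) = 170.954939
y = r_b·(sin φ − φ·cos φ) = 1.231613

x=170.954939 y=1.231613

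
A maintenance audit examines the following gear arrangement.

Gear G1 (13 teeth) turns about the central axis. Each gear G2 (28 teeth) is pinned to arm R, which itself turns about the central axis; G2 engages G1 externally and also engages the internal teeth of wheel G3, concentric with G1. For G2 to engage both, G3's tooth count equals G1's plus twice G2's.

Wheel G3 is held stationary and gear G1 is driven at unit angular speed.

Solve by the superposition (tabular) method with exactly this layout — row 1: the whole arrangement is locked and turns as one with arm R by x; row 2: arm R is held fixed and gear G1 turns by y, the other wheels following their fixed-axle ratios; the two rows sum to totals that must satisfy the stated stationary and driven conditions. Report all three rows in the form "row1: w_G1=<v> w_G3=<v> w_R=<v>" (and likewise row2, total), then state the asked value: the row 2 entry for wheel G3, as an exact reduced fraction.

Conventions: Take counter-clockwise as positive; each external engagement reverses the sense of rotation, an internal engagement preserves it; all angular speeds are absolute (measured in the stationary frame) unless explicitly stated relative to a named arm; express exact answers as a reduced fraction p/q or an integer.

row1: w_G1=13/82 w_G3=13/82 w_R=13/82
row2: w_G1=69/82 w_G3=-13/82 w_R=0
total: w_G1=1 w_G3=0 w_R=13/82
asked value: -13/82

planetary set (13T centre, 28T on arm, 69T internal) — Willis relation
superposition row 1 [locked train]: every member turns x
superposition row 2 [arm held]: sun y, ring −(13/69)·y, arm 0
boundary: total ω_ring = x − (13/69)·y = 0 and total ω_sun = x + y = 1  ⇒  y = 69/82, x = 13/82
row 2 ring = −(13/69)·69/82 = -13/82
totals (row 1 + row 2): sun 13/82 + 69/82 = 1, ring 13/82 + (-13/82) = 0, arm 13/82 + 0 = 13/82
asked cell (row2, ring) = -13/82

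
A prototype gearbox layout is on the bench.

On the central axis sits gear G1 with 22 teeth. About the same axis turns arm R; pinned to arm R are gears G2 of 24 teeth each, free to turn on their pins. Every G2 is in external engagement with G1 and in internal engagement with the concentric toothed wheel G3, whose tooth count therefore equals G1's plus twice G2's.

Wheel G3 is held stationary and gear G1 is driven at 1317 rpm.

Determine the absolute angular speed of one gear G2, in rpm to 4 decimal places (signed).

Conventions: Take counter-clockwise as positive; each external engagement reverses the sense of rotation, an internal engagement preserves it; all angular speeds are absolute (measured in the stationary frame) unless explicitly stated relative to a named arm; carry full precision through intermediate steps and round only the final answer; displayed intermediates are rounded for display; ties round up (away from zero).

planetary set (22T centre, 24T on arm, 70T internal) — Willis relation
normalise by the input: solve with ω_sun = 1, then scale by 1317 rpm
ring teeth: 22 + 2·24 = 70
22(ω_sun−ω_arm) = −70(ω_ring−ω_arm),  ω_ring = 0, ω_sun = 1
22(1−ω_arm) = −70(0−ω_arm)  ⇒  92·ω_arm = 22  ⇒  ω_arm = 11/46
sun–planet mesh: 22·(1−11/46) = −24·(ω_p−ω_arm)  ⇒  ω_p−ω_arm = -385/552
ω_p = 11/46 − 385/552 = -11/24
scale: ω_p = -11/24 × 1317 rpm = -603.6250 rpm

-603.6250 rpm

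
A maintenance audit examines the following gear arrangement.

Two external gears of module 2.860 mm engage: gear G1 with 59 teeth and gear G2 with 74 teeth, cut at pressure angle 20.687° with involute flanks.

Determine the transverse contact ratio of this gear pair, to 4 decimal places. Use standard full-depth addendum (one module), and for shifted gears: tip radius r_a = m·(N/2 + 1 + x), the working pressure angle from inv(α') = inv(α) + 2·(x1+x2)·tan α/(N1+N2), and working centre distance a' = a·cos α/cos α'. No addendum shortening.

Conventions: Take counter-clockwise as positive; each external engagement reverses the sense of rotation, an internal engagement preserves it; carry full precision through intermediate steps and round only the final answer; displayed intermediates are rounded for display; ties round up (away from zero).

topology: single-mesh involute geometry — m = 2.860, 59T/74T pair
base radii: r_b1 = 78.930177, r_b2 = 98.997172
tip radii: r_a1 = 87.230000, r_a2 = 108.680000
no profile shift: α' = α, a' = a
action lengths: √(r_a1²−r_b1²) = 37.136236, √(r_a2²−r_b2²) = 44.843086
base pitch p_b = π·m·cos α = 8.405643
CR = (37.136236 + 44.843086 − 190.190000·sin 20.68700°)/8.405643 = 1.759807
contact ratio ≈ 1.7598

1.7598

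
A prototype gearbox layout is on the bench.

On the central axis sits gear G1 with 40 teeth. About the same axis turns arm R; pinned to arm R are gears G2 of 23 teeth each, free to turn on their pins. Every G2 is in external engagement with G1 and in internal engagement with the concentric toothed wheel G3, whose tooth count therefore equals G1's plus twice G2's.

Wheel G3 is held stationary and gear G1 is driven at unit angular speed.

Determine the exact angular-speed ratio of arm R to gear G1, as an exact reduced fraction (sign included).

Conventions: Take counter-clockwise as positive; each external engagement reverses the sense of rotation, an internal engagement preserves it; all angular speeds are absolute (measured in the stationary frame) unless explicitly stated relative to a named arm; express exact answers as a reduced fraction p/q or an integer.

topology: planetary set — G1 40T / G2 23T / G3 86T, arm = carrier (Willis)
ring teeth: 40 + 2·23 = 86
40(ω_sun−ω_arm) = −86(ω_ring−ω_arm),  ω_ring = 0, ω_sun = 1
40(1−ω_arm) = −86(0−ω_arm)  ⇒  126·ω_arm = 40  ⇒  ω_arm = 20/63
ω_out/ω_in = 20/63

20/63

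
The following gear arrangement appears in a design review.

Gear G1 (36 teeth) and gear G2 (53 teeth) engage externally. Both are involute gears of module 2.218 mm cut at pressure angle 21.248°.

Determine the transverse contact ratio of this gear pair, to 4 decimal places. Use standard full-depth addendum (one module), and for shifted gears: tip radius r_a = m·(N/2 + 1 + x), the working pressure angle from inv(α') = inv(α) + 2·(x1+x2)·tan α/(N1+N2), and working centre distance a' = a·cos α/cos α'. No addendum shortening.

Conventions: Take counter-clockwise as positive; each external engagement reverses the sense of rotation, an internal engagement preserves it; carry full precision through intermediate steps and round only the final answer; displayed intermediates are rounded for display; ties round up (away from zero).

1.6683

single-mesh involute tooth geometry (36T engaging 53T at module 2.218)
base radii: r_b1 = 37.209987, r_b2 = 54.781370
tip radii: r_a1 = 42.142000, r_a2 = 60.995000
no profile shift: α' = α, a' = a
action lengths: √(r_a1²−r_b1²) = 19.782948, √(r_a2²−r_b2²) = 26.821475
base pitch p_b = π·m·cos α = 6.494368
CR = (19.782948 + 26.821475 − 98.701000·sin 21.24800°)/6.494368 = 1.668313
contact ratio ≈ 1.6683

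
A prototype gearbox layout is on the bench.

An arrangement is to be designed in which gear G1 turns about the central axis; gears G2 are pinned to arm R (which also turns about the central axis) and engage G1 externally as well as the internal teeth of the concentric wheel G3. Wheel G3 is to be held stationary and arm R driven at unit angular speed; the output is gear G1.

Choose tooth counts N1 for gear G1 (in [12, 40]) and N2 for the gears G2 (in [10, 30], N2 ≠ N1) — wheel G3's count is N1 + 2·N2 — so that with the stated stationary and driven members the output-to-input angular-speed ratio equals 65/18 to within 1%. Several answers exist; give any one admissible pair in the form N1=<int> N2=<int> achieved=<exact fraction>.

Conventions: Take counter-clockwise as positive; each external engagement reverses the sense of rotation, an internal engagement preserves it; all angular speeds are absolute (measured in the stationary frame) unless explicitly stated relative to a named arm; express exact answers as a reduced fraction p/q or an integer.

N1=36 N2=29 achieved=65/18

topology: planetary set — design target 65/18, arm = carrier (Willis)
Willis with ω_ring = 0: ω_sun/ω_arm = (N1+N3)/N1; set equal to 65/18  ⇒  N3/N1 = 65/18 − 1 = 47/18
N3 = N1 + 2·N2  ⇒  N2/N1 = (N3/N1 − 1)/2 = (47/18 − 1)/2 = 29/36
smallest multiple with N1 ≥ 12 and N2 ≥ 10: k = 1  ⇒  N1 = 1·36 = 36, N2 = 1·29 = 29 (N1 ≤ 40, N2 ≤ 30, N2 ≠ N1 ✓), N3 = 36 + 2·29 = 94
check: (N1+N3)/N1 with N1 = 36, N3 = 94 gives 65/18; |achieved − target| = 0 ≤ 13/360 ✓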